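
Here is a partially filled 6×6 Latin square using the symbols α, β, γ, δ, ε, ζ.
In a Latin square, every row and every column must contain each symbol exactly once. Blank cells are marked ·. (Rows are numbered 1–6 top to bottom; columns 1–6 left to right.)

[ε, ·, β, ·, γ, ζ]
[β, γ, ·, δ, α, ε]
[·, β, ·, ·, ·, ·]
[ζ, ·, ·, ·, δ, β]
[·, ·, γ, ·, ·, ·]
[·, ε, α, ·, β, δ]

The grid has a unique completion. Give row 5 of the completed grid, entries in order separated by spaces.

Row 5, column 6: row 5 has {γ} and column 6 has {β, δ, ε, ζ}, leaving only α.
Row 5, column 1: row 5 has {α, γ} and column 1 has {β, ε, ζ}, leaving only δ.
Row 5, column 2: row 5 has {α, γ, δ} and column 2 has {β, γ, ε}, leaving only ζ.
Row 5, column 5: row 5 has {α, γ, δ, ζ} and column 5 has {α, β, γ, δ}, leaving only ε.
Row 5, column 4: row 5 has {α, γ, δ, ε, ζ} and column 4 has {δ}, leaving only β.
So row 5 reads: δ ζ γ β ε α.

δ ζ γ β ε α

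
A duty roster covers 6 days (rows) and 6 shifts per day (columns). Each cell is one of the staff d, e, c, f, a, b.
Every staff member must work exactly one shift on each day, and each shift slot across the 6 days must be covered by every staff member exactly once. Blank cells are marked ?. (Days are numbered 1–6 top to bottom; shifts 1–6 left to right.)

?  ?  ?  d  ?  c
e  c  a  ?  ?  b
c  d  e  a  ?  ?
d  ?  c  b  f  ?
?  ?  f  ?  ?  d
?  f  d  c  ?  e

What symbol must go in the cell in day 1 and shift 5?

e

Day 1, shift 3: day 1 has {d, c} and shift 3 has {d, e, c, f, a}, leaving only b.
Day 2, shift 4: day 2 has {e, c, a, b} and shift 4 has {d, c, a, b}, leaving only f.
Day 2, shift 5: day 2 has {e, c, f, a, b} and shift 5 has {f}, leaving only d.
Day 3, shift 5: day 3 has {d, e, c, a} and shift 5 has {d, f}, leaving only b.
Day 3, shift 6: day 3 has {d, e, c, a, b} and shift 6 has {d, e, c, b}, leaving only f.
Day 4, shift 6: day 4 has {d, c, f, b} and shift 6 has {d, e, c, f, b}, leaving only a.
Day 4, shift 2: day 4 has {d, c, f, a, b} and shift 2 has {d, c, f}, leaving only e.
Day 1, shift 2: day 1 has {d, c, b} and shift 2 has {d, e, c, f}, leaving only a.
Day 1 already has {d, c, a, b} and shift 5 already has {d, f, b}, so day 1, shift 5 must be e.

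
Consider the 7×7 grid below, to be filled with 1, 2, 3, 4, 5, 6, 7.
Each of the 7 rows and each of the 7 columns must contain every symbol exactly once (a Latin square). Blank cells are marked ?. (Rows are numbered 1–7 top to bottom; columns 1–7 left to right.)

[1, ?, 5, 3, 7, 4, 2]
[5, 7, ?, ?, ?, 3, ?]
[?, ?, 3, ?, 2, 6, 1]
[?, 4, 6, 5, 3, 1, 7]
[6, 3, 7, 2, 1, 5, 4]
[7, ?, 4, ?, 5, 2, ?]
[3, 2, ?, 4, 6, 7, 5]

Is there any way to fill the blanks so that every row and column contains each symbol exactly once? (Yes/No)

Yes

No row or column among the givens repeats a symbol, and propagating forced cells runs into no contradiction.
One valid completion exists (for instance, 1 6 5 3 7 4 2 / 5 7 2 1 4 3 6 / 4 5 3 7 2 6 1 / 2 4 6 5 3 1 7 / 6 3 7 2 1 5 4 / 7 1 4 6 5 2 3 / 3 2 1 4 6 7 5).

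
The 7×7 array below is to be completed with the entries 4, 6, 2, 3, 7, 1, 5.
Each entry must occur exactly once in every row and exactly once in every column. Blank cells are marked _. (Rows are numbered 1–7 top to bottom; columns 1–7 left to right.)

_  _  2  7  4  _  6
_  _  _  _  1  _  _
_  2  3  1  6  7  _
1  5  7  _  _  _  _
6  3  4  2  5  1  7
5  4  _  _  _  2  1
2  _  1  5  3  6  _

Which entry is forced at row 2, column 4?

4

Row 1, column 1: row 1 has {4, 6, 2, 7} and column 1 has {6, 2, 1, 5}, leaving only 3.
Row 1, column 2: row 1 has {4, 6, 2, 3, 7} and column 2 has {4, 2, 3, 5}, leaving only 1.
Row 1, column 6: row 1 has {4, 6, 2, 3, 7, 1} and column 6 has {6, 2, 7, 1}, leaving only 5.
Row 3, column 1: row 3 has {6, 2, 3, 7, 1} and column 1 has {6, 2, 3, 1, 5}, leaving only 4.
Row 2, column 1: row 2 has {1} and column 1 has {4, 6, 2, 3, 1, 5}, leaving only 7.
Row 2, column 2: row 2 has {7, 1} and column 2 has {4, 2, 3, 1, 5}, leaving only 6.
Row 2, column 3: row 2 has {6, 7, 1} and column 3 has {4, 2, 3, 7, 1}, leaving only 5.
Row 3, column 7: row 3 has {4, 6, 2, 3, 7, 1} and column 7 has {6, 7, 1}, leaving only 5.
Row 4, column 5: row 4 has {7, 1, 5} and column 5 has {4, 6, 3, 1, 5}, leaving only 2.
Row 6, column 3: row 6 has {4, 2, 1, 5} and column 3 has {4, 2, 3, 7, 1, 5}, leaving only 6.
Row 6, column 4: row 6 has {4, 6, 2, 1, 5} and column 4 has {2, 7, 1, 5}, leaving only 3.
Row 2 already has {6, 7, 1, 5} and column 4 already has {2, 3, 7, 1, 5}, so row 2, column 4 must be 4.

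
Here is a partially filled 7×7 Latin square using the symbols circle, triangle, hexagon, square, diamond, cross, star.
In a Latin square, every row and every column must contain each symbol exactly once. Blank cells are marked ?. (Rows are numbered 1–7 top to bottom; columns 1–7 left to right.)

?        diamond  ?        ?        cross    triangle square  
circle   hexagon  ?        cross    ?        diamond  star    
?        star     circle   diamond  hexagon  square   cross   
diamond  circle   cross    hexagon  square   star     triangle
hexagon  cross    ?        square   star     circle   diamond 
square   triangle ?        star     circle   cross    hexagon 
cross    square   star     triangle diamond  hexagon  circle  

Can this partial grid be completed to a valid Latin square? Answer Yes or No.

No row or column among the givens repeats a symbol, and propagating forced cells runs into no contradiction.
One valid completion exists (for instance, star diamond hexagon circle cross triangle square / circle hexagon square cross triangle diamond star / triangle star circle diamond hexagon square cross / diamond circle cross hexagon square star triangle / hexagon cross triangle square star circle diamond / square triangle diamond star circle cross hexagon / cross square star triangle diamond hexagon circle).

Yes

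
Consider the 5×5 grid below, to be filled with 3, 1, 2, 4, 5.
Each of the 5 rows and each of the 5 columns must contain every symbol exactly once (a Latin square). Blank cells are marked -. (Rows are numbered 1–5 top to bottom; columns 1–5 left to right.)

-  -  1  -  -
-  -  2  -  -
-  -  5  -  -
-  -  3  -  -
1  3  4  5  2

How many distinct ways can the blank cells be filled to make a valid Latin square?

56

Row 1, column 1: eliminating its row and column leaves {3, 2, 4, 5}.
Row 1, column 2: eliminating its row and column leaves {2, 4, 5}.
Row 1, column 4: eliminating its row and column leaves {3, 2, 4}.
Row 1, column 5: eliminating its row and column leaves {3, 4, 5}.
Row 2, column 1: eliminating its row and column leaves {3, 4, 5}.
Row 2, column 2: eliminating its row and column leaves {1, 4, 5}.
Row 2, column 4: eliminating its row and column leaves {3, 1, 4}.
Row 2, column 5: eliminating its row and column leaves {3, 1, 4, 5}.
Row 3, column 1: eliminating its row and column leaves {3, 2, 4}.
Row 3, column 2: eliminating its row and column leaves {1, 2, 4}.
Row 3, column 4: eliminating its row and column leaves {3, 1, 2, 4}.
Row 3, column 5: eliminating its row and column leaves {3, 1, 4}.
Row 4, column 1: eliminating its row and column leaves {2, 4, 5}.
Row 4, column 2: eliminating its row and column leaves {1, 2, 4, 5}.
Row 4, column 4: eliminating its row and column leaves {1, 2, 4}.
Row 4, column 5: eliminating its row and column leaves {1, 4, 5}.
Enumerating the assignments across these blanks that avoid any row or column repeat gives 56 completions.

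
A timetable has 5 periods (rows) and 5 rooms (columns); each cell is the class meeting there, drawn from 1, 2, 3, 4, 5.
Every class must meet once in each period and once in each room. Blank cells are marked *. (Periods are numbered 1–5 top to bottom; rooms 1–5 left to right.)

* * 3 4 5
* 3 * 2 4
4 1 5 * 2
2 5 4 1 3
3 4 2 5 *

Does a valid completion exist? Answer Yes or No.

No period or room among the givens repeats a symbol, and propagating forced cells runs into no contradiction.
One valid completion exists (for instance, 1 2 3 4 5 / 5 3 1 2 4 / 4 1 5 3 2 / 2 5 4 1 3 / 3 4 2 5 1).

Yes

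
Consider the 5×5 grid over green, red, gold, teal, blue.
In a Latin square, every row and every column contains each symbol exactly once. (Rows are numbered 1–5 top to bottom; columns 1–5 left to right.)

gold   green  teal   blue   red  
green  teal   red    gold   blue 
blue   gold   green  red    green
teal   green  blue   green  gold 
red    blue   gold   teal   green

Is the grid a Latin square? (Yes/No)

No

Row 3 contains green twice (at columns 3 and 5); row 4 is also not a permutation.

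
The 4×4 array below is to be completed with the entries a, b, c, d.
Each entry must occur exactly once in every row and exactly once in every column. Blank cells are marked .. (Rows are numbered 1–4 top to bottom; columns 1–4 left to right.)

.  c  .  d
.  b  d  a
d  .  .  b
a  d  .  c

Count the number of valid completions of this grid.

Row 1, column 1: eliminating its row and column leaves {b}.
Row 1, column 3: eliminating its row and column leaves {a, b}.
Row 2, column 1: eliminating its row and column leaves {c}.
Row 3, column 2: eliminating its row and column leaves {a}.
Row 3, column 3: eliminating its row and column leaves {a, c}.
Row 4, column 3: eliminating its row and column leaves {b}.
Only one assignment across all blanks avoids any row or column repeat, giving 1 completion.

1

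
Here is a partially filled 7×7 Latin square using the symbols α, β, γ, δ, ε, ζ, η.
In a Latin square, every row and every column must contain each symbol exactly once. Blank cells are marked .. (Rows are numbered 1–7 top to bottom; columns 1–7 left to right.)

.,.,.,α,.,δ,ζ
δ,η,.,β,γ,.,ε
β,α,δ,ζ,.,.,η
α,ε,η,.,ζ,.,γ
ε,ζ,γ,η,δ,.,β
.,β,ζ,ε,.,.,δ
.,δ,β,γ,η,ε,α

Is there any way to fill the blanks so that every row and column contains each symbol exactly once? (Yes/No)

No row or column among the givens repeats a symbol, and propagating forced cells runs into no contradiction.
One valid completion exists (for instance, η γ ε α β δ ζ / δ η α β γ ζ ε / β α δ ζ ε γ η / α ε η δ ζ β γ / ε ζ γ η δ α β / γ β ζ ε α η δ / ζ δ β γ η ε α).

Yes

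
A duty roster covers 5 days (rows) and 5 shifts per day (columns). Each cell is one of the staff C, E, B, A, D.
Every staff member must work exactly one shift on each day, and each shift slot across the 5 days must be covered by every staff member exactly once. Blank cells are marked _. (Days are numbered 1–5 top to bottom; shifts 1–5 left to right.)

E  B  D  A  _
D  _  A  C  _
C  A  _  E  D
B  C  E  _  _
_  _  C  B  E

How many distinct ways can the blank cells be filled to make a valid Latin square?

Day 1, shift 5: eliminating its day and shift leaves {C}.
Day 2, shift 2: eliminating its day and shift leaves {E}.
Day 2, shift 5: eliminating its day and shift leaves {B}.
Day 3, shift 3: eliminating its day and shift leaves {B}.
Day 4, shift 4: eliminating its day and shift leaves {D}.
Day 4, shift 5: eliminating its day and shift leaves {A}.
Day 5, shift 1: eliminating its day and shift leaves {A}.
Day 5, shift 2: eliminating its day and shift leaves {D}.
Only one assignment across all blanks avoids any day or shift repeat, giving 1 completion.

1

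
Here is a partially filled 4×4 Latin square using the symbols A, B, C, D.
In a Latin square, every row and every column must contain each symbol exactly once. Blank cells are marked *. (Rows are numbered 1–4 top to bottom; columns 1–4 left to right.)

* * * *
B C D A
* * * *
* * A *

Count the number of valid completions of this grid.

Row 1, column 1: eliminating its row and column leaves {A, C, D}.
Row 1, column 2: eliminating its row and column leaves {A, B, D}.
Row 1, column 3: eliminating its row and column leaves {B, C}.
Row 1, column 4: eliminating its row and column leaves {B, C, D}.
Row 3, column 1: eliminating its row and column leaves {A, C, D}.
Row 3, column 2: eliminating its row and column leaves {A, B, D}.
Row 3, column 3: eliminating its row and column leaves {B, C}.
Row 3, column 4: eliminating its row and column leaves {B, C, D}.
Row 4, column 1: eliminating its row and column leaves {C, D}.
Row 4, column 2: eliminating its row and column leaves {B, D}.
Row 4, column 4: eliminating its row and column leaves {B, C, D}.
Enumerating the assignments across these blanks that avoid any row or column repeat gives 8 completions.

8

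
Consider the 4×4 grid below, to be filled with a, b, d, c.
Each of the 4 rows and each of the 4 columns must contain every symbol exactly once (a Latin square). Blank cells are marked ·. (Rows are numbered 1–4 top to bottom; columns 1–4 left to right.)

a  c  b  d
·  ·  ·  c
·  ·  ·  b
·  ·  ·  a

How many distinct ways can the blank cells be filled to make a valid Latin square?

4

Row 2, column 1: eliminating its row and column leaves {b, d}.
Row 2, column 2: eliminating its row and column leaves {a, b, d}.
Row 2, column 3: eliminating its row and column leaves {a, d}.
Row 3, column 1: eliminating its row and column leaves {d, c}.
Row 3, column 2: eliminating its row and column leaves {a, d}.
Row 3, column 3: eliminating its row and column leaves {a, d, c}.
Row 4, column 1: eliminating its row and column leaves {b, d, c}.
Row 4, column 2: eliminating its row and column leaves {b, d}.
Row 4, column 3: eliminating its row and column leaves {d, c}.
Enumerating the assignments across these blanks that avoid any row or column repeat gives 4 completions.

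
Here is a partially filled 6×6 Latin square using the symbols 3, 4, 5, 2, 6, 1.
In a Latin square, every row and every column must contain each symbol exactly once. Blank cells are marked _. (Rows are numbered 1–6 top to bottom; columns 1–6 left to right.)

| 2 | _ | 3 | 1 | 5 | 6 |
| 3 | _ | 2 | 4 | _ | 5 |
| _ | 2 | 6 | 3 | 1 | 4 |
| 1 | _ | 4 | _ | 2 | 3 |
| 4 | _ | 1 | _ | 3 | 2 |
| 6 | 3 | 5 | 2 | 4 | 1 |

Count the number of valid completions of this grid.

Row 1, column 2: eliminating its row and column leaves {4}.
Row 2, column 2: eliminating its row and column leaves {6, 1}.
Row 2, column 5: eliminating its row and column leaves {6}.
Row 3, column 1: eliminating its row and column leaves {5}.
Row 4, column 2: eliminating its row and column leaves {5, 6}.
Row 4, column 4: eliminating its row and column leaves {5, 6}.
Row 5, column 2: eliminating its row and column leaves {5, 6}.
Row 5, column 4: eliminating its row and column leaves {5, 6}.
Enumerating the assignments across these blanks that avoid any row or column repeat gives 2 completions.

2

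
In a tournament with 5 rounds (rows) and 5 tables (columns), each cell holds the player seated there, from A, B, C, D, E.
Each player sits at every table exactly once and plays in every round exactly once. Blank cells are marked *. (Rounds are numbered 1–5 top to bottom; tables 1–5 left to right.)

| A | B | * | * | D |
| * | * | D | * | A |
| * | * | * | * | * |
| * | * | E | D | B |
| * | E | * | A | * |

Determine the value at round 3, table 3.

Round 1, table 3: round 1 has {A, B, D} and table 3 has {D, E}, leaving only C.
Round 1, table 4: round 1 has {A, B, C, D} and table 4 has {A, D}, leaving only E.
Round 2, table 2: round 2 has {A, D} and table 2 has {B, E}, leaving only C.
Round 2, table 4: round 2 has {A, C, D} and table 4 has {A, D, E}, leaving only B.
Round 2, table 1: round 2 has {A, B, C, D} and table 1 has {A}, leaving only E.
Round 3, table 4: round 3 has {} and table 4 has {A, B, D, E}, leaving only C.
Round 3, table 5: round 3 has {C} and table 5 has {A, B, D}, leaving only E.
Round 4, table 1: round 4 has {B, D, E} and table 1 has {A, E}, leaving only C.
Round 4, table 2: round 4 has {B, C, D, E} and table 2 has {B, C, E}, leaving only A.
Round 3, table 2: round 3 has {C, E} and table 2 has {A, B, C, E}, leaving only D.
Round 3, table 1: round 3 has {C, D, E} and table 1 has {A, C, E}, leaving only B.
Round 3 already has {B, C, D, E} and table 3 already has {C, D, E}, so round 3, table 3 must be A.

A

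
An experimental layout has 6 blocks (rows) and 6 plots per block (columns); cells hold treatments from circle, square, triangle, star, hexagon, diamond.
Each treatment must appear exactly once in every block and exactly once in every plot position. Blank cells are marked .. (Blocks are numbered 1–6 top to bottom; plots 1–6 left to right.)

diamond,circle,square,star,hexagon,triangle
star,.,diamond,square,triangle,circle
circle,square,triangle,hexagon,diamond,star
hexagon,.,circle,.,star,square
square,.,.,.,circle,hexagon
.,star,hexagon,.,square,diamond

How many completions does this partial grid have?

2

Block 2, plot 2: eliminating its block and plot leaves {hexagon}.
Block 4, plot 2: eliminating its block and plot leaves {triangle, diamond}.
Block 4, plot 4: eliminating its block and plot leaves {triangle, diamond}.
Block 5, plot 2: eliminating its block and plot leaves {triangle, diamond}.
Block 5, plot 3: eliminating its block and plot leaves {star}.
Block 5, plot 4: eliminating its block and plot leaves {triangle, diamond}.
Block 6, plot 1: eliminating its block and plot leaves {triangle}.
Block 6, plot 4: eliminating its block and plot leaves {circle, triangle}.
Enumerating the assignments across these blanks that avoid any block or plot repeat gives 2 completions.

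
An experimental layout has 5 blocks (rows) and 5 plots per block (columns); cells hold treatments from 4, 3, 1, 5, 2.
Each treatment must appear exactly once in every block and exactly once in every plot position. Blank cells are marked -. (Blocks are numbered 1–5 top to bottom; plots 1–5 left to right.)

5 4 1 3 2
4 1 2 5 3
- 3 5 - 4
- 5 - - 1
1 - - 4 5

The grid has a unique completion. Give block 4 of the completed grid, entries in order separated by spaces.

Block 4, plot 4: block 4 has {1, 5} and plot 4 has {4, 3, 5}, leaving only 2.
Block 4, plot 1: block 4 has {1, 5, 2} and plot 1 has {4, 1, 5}, leaving only 3.
Block 4, plot 3: block 4 has {3, 1, 5, 2} and plot 3 has {1, 5, 2}, leaving only 4.
So block 4 reads: 3 5 4 2 1.

3 5 4 2 1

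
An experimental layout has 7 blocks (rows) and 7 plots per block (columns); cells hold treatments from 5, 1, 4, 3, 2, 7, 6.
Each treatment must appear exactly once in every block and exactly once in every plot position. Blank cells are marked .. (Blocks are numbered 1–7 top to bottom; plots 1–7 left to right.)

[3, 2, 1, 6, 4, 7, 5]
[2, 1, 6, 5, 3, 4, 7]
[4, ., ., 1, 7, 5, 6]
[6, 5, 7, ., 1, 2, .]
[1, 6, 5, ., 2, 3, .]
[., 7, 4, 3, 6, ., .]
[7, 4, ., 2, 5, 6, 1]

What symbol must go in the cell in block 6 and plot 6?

1

Block 6 already has {4, 3, 7, 6} and plot 6 already has {5, 4, 3, 2, 7, 6}, so block 6, plot 6 must be 1.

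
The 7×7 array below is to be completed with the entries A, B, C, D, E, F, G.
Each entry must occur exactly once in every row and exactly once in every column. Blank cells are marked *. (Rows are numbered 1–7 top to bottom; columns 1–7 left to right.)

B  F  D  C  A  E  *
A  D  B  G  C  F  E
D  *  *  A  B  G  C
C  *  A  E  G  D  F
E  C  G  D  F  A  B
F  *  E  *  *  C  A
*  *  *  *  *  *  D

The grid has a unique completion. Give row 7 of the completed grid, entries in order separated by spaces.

G A C F E B D

Row 7, column 1: row 7 has {D} and column 1 has {A, B, C, D, E, F}, leaving only G.
Row 7, column 5: row 7 has {D, G} and column 5 has {A, B, C, F, G}, leaving only E.
Row 7, column 6: row 7 has {D, E, G} and column 6 has {A, C, D, E, F, G}, leaving only B.
Row 7, column 2: row 7 has {B, D, E, G} and column 2 has {C, D, F}, leaving only A.
Row 7, column 4: row 7 has {A, B, D, E, G} and column 4 has {A, C, D, E, G}, leaving only F.
Row 7, column 3: row 7 has {A, B, D, E, F, G} and column 3 has {A, B, D, E, G}, leaving only C.
So row 7 reads: G A C F E B D.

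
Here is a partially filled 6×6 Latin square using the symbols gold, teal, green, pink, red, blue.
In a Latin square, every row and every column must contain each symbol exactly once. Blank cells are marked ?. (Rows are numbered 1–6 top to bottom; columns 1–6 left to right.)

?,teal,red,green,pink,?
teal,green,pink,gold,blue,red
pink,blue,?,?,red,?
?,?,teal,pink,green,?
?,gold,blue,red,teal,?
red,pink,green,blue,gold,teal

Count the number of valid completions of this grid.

2

Row 1, column 1: eliminating its row and column leaves {gold, blue}.
Row 1, column 6: eliminating its row and column leaves {gold, blue}.
Row 3, column 3: eliminating its row and column leaves {gold}.
Row 3, column 4: eliminating its row and column leaves {teal}.
Row 3, column 6: eliminating its row and column leaves {gold, green}.
Row 4, column 1: eliminating its row and column leaves {gold, blue}.
Row 4, column 2: eliminating its row and column leaves {red}.
Row 4, column 6: eliminating its row and column leaves {gold, blue}.
Row 5, column 1: eliminating its row and column leaves {green}.
Row 5, column 6: eliminating its row and column leaves {green, pink}.
Enumerating the assignments across these blanks that avoid any row or column repeat gives 2 completions.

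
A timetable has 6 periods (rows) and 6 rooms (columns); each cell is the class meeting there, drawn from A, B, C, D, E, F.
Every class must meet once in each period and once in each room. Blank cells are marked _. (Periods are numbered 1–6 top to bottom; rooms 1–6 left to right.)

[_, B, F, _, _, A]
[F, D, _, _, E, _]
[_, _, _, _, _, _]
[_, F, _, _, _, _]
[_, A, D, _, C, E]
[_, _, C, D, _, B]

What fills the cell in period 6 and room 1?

A

Period 1, room 5: period 1 has {A, B, F} and room 5 has {C, E}, leaving only D.
Period 2, room 6: period 2 has {D, E, F} and room 6 has {A, B, E}, leaving only C.
Period 4, room 6: period 4 has {F} and room 6 has {A, B, C, E}, leaving only D.
Period 3, room 6: period 3 has {} and room 6 has {A, B, C, D, E}, leaving only F.
Period 5, room 1: period 5 has {A, C, D, E} and room 1 has {F}, leaving only B.
Period 5, room 4: period 5 has {A, B, C, D, E} and room 4 has {D}, leaving only F.
Period 6, room 2: period 6 has {B, C, D} and room 2 has {A, B, D, F}, leaving only E.
Period 6 already has {B, C, D, E} and room 1 already has {B, F}, so period 6, room 1 must be A.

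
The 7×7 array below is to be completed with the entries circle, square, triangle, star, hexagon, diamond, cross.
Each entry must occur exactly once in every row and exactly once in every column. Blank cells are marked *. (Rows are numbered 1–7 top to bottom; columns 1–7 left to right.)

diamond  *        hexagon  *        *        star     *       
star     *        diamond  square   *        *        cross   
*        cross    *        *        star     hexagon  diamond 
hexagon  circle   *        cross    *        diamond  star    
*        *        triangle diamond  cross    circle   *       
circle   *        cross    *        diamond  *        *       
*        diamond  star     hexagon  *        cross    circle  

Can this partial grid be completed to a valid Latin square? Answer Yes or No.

No

Row 2, column 6: row 2 has {square, star, diamond, cross} and column 6 has {circle, star, hexagon, diamond, cross}, so it must be triangle.
Row 2, column 2: row 2 has {square, triangle, star, diamond, cross} and column 2 has {circle, diamond, cross}, so it must be hexagon.
Row 2, column 5: row 2 has {square, triangle, star, hexagon, diamond, cross} and column 5 has {star, diamond, cross}, so it must be circle.
Row 4, column 3: row 4 has {circle, star, hexagon, diamond, cross} and column 3 has {triangle, star, hexagon, diamond, cross}, so it must be square.
Row 3, column 3: row 3 has {star, hexagon, diamond, cross} and column 3 has {square, triangle, star, hexagon, diamond, cross}, so it must be circle.
Row 3, column 4: row 3 has {circle, star, hexagon, diamond, cross} and column 4 has {square, hexagon, diamond, cross}, so it must be triangle.
Row 1, column 4: row 1 has {star, hexagon, diamond} and column 4 has {square, triangle, hexagon, diamond, cross}, so it must be circle.
Row 3, column 1: row 3 has {circle, triangle, star, hexagon, diamond, cross} and column 1 has {circle, star, hexagon, diamond}, so it must be square.
Now row 5, column 1: row 5 together with column 1 already contain {circle, square, triangle, star, hexagon, diamond, cross} — every symbol — so nothing can go there. The grid has no valid completion.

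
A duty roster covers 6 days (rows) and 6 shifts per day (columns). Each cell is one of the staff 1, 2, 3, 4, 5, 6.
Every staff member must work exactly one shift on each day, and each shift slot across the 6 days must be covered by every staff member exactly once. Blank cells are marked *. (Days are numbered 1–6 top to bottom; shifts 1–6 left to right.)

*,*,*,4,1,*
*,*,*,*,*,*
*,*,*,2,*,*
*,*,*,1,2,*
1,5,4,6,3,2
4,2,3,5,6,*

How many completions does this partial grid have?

Day 1, shift 1: eliminating its day and shift leaves {2, 3, 5, 6}.
Day 1, shift 2: eliminating its day and shift leaves {3, 6}.
Day 1, shift 3: eliminating its day and shift leaves {2, 5, 6}.
Day 1, shift 6: eliminating its day and shift leaves {3, 5, 6}.
Day 2, shift 1: eliminating its day and shift leaves {2, 3, 5, 6}.
Day 2, shift 2: eliminating its day and shift leaves {1, 3, 4, 6}.
Day 2, shift 3: eliminating its day and shift leaves {1, 2, 5, 6}.
Day 2, shift 4: eliminating its day and shift leaves {3}.
Day 2, shift 5: eliminating its day and shift leaves {4, 5}.
Day 2, shift 6: eliminating its day and shift leaves {1, 3, 4, 5, 6}.
Day 3, shift 1: eliminating its day and shift leaves {3, 5, 6}.
Day 3, shift 2: eliminating its day and shift leaves {1, 3, 4, 6}.
Day 3, shift 3: eliminating its day and shift leaves {1, 5, 6}.
Day 3, shift 5: eliminating its day and shift leaves {4, 5}.
Day 3, shift 6: eliminating its day and shift leaves {1, 3, 4, 5, 6}.
Day 4, shift 1: eliminating its day and shift leaves {3, 5, 6}.
Day 4, shift 2: eliminating its day and shift leaves {3, 4, 6}.
Day 4, shift 3: eliminating its day and shift leaves {5, 6}.
Day 4, shift 6: eliminating its day and shift leaves {3, 4, 5, 6}.
Day 6, shift 6: eliminating its day and shift leaves {1}.
Enumerating the assignments across these blanks that avoid any day or shift repeat gives 30 completions.

30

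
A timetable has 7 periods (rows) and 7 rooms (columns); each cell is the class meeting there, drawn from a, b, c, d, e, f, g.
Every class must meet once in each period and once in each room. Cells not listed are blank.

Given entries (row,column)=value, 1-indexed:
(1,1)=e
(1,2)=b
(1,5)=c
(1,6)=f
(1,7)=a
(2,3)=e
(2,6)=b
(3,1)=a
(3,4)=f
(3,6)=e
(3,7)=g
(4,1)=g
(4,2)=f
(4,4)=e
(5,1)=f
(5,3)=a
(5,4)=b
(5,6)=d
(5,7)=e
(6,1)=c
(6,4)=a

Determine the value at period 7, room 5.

e

Period 2, room 1: period 2 has {b, e} and room 1 has {a, c, e, f, g}, leaving only d.
Period 5, room 5: period 5 has {a, b, d, e, f} and room 5 has {c}, leaving only g.
Period 5, room 2: period 5 has {a, b, d, e, f, g} and room 2 has {b, f}, leaving only c.
Period 3, room 2: period 3 has {a, e, f, g} and room 2 has {b, c, f}, leaving only d.
Period 3, room 5: period 3 has {a, d, e, f, g} and room 5 has {c, g}, leaving only b.
Period 3, room 3: period 3 has {a, b, d, e, f, g} and room 3 has {a, e}, leaving only c.
Period 6, room 6: period 6 has {a, c} and room 6 has {b, d, e, f}, leaving only g.
Period 6, room 2: period 6 has {a, c, g} and room 2 has {b, c, d, f}, leaving only e.
Period 7, room 1: period 7 has {} and room 1 has {a, c, d, e, f, g}, leaving only b.
Period 7, room 5 is narrowed to {a, d, e, f}.
If it were a, then period 6, room 5 would be left with no valid symbol.
If it were d, then period 6, room 5 would be left with no valid symbol.
If it were f, then period 6, room 5 would be left with no valid symbol.
So period 7, room 5 must be e.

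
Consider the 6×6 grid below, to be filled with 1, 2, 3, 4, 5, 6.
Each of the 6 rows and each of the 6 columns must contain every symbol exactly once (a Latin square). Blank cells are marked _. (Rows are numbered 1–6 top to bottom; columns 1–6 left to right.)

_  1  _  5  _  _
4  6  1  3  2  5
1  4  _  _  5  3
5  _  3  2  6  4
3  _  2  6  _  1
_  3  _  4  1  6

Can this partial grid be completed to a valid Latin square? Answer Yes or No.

Row 3, column 4: row 3 together with column 4 already contain {1, 2, 3, 4, 5, 6} — every symbol — so nothing can go there. The grid has no valid completion.

No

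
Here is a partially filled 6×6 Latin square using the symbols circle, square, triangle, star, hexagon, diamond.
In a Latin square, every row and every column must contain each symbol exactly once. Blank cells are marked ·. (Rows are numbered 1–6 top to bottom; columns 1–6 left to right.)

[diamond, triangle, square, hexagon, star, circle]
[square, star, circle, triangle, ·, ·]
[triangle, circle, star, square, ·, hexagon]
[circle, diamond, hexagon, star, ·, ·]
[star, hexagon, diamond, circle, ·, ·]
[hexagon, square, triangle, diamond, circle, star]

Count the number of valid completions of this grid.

2

Row 2, column 5: eliminating its row and column leaves {hexagon, diamond}.
Row 2, column 6: eliminating its row and column leaves {diamond}.
Row 3, column 5: eliminating its row and column leaves {diamond}.
Row 4, column 5: eliminating its row and column leaves {square, triangle}.
Row 4, column 6: eliminating its row and column leaves {square, triangle}.
Row 5, column 5: eliminating its row and column leaves {square, triangle}.
Row 5, column 6: eliminating its row and column leaves {square, triangle}.
Enumerating the assignments across these blanks that avoid any row or column repeat gives 2 completions.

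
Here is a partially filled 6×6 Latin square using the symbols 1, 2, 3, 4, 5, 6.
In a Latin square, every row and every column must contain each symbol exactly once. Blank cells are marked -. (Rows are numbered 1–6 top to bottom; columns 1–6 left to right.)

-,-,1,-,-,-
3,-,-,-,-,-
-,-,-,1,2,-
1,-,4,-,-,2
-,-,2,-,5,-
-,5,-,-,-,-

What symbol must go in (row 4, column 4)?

5

Row 4, column 4 is narrowed to {3, 5, 6}.
If it were 3, then row 4, column 5 would be left with no valid symbol.
If it were 6, then row 4, column 5 would be left with no valid symbol.
So row 4, column 4 must be 5.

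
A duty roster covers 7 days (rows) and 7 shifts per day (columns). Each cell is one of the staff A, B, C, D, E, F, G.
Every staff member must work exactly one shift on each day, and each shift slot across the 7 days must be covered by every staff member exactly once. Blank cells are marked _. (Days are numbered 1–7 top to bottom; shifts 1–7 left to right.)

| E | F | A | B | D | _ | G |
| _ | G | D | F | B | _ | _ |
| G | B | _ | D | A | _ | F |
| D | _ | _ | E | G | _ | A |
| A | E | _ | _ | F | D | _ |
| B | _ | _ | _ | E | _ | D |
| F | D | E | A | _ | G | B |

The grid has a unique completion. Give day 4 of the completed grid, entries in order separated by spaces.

D C F E G B A

Day 4, shift 2: day 4 has {A, D, E, G} and shift 2 has {B, D, E, F, G}, leaving only C.
Day 1, shift 6: day 1 has {A, B, D, E, F, G} and shift 6 has {D, G}, leaving only C.
Day 2, shift 1: day 2 has {B, D, F, G} and shift 1 has {A, B, D, E, F, G}, leaving only C.
Day 2, shift 7: day 2 has {B, C, D, F, G} and shift 7 has {A, B, D, F, G}, leaving only E.
Day 2, shift 6: day 2 has {B, C, D, E, F, G} and shift 6 has {C, D, G}, leaving only A.
Day 3, shift 3: day 3 has {A, B, D, F, G} and shift 3 has {A, D, E}, leaving only C.
Day 3, shift 6: day 3 has {A, B, C, D, F, G} and shift 6 has {A, C, D, G}, leaving only E.
Day 5, shift 7: day 5 has {A, D, E, F} and shift 7 has {A, B, D, E, F, G}, leaving only C.
Day 5, shift 4: day 5 has {A, C, D, E, F} and shift 4 has {A, B, D, E, F}, leaving only G.
Day 5, shift 3: day 5 has {A, C, D, E, F, G} and shift 3 has {A, C, D, E}, leaving only B.
Day 4, shift 3: day 4 has {A, C, D, E, G} and shift 3 has {A, B, C, D, E}, leaving only F.
Day 4, shift 6: day 4 has {A, C, D, E, F, G} and shift 6 has {A, C, D, E, G}, leaving only B.
So day 4 reads: D C F E G B A.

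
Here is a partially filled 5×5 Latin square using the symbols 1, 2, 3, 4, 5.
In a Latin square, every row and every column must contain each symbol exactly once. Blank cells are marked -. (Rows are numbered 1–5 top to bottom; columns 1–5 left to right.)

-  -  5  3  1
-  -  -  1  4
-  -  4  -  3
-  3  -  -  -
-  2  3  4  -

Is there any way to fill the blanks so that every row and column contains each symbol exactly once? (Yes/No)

Yes

No row or column among the givens repeats a symbol, and propagating forced cells runs into no contradiction.
One valid completion exists (for instance, 2 4 5 3 1 / 3 5 2 1 4 / 5 1 4 2 3 / 4 3 1 5 2 / 1 2 3 4 5).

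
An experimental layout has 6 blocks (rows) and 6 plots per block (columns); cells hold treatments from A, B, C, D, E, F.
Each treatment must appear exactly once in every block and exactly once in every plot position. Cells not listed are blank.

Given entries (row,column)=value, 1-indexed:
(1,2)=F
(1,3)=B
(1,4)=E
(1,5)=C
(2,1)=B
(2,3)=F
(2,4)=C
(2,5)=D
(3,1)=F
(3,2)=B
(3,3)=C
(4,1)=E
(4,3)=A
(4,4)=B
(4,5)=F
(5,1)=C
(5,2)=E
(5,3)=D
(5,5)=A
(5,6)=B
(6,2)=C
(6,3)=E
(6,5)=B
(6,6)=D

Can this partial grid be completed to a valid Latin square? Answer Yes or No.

Block 1, plot 6: block 1 has {B, C, E, F} and plot 6 has {B, D}, so it must be A.
Block 1, plot 1: block 1 has {A, B, C, E, F} and plot 1 has {B, C, E, F}, so it must be D.
Block 2, plot 2: block 2 has {B, C, D, F} and plot 2 has {B, C, E, F}, so it must be A.
Block 2, plot 6: block 2 has {A, B, C, D, F} and plot 6 has {A, B, D}, so it must be E.
Now block 3, plot 6: block 3 together with plot 6 already contain {A, B, C, D, E, F} — every symbol — so nothing can go there. The grid has no valid completion.

No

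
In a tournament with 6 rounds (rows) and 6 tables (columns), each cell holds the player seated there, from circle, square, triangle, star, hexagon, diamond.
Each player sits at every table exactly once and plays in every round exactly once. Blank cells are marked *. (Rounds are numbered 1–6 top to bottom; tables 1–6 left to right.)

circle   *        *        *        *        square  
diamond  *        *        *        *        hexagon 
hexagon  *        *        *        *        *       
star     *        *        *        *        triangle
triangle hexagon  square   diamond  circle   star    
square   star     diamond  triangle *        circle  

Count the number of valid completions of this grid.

Round 1, table 2: eliminating its round and table leaves {triangle, diamond}.
Round 1, table 3: eliminating its round and table leaves {triangle, star, hexagon}.
Round 1, table 4: eliminating its round and table leaves {star, hexagon}.
Round 1, table 5: eliminating its round and table leaves {triangle, star, hexagon, diamond}.
Round 2, table 2: eliminating its round and table leaves {circle, square, triangle}.
Round 2, table 3: eliminating its round and table leaves {circle, triangle, star}.
Round 2, table 4: eliminating its round and table leaves {circle, square, star}.
Round 2, table 5: eliminating its round and table leaves {square, triangle, star}.
Round 3, table 2: eliminating its round and table leaves {circle, square, triangle, diamond}.
Round 3, table 3: eliminating its round and table leaves {circle, triangle, star}.
Round 3, table 4: eliminating its round and table leaves {circle, square, star}.
Round 3, table 5: eliminating its round and table leaves {square, triangle, star, diamond}.
Round 3, table 6: eliminating its round and table leaves {diamond}.
Round 4, table 2: eliminating its round and table leaves {circle, square, diamond}.
Round 4, table 3: eliminating its round and table leaves {circle, hexagon}.
Round 4, table 4: eliminating its round and table leaves {circle, square, hexagon}.
Round 4, table 5: eliminating its round and table leaves {square, hexagon, diamond}.
Round 6, table 5: eliminating its round and table leaves {hexagon}.
Enumerating the assignments across these blanks that avoid any round or table repeat gives 20 completions.

20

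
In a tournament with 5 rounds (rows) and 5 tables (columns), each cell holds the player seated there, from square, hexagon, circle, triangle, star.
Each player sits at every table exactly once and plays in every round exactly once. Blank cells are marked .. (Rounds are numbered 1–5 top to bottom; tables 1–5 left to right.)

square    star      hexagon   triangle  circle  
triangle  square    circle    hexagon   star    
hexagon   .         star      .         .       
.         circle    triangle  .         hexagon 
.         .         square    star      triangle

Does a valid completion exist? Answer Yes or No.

Yes

No round or table among the givens repeats a symbol, and propagating forced cells runs into no contradiction.
One valid completion exists (for instance, square star hexagon triangle circle / triangle square circle hexagon star / hexagon triangle star circle square / star circle triangle square hexagon / circle hexagon square star triangle).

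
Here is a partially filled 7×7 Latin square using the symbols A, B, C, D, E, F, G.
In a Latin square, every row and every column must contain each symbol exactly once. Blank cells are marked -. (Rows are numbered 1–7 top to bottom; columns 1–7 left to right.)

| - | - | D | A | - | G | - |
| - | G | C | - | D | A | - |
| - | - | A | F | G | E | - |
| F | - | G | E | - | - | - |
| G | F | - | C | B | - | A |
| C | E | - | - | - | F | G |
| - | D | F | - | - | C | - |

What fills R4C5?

Row 2, column 4: row 2 has {A, C, D, G} and column 4 has {A, C, E, F}, leaving only B.
Row 2, column 1: row 2 has {A, B, C, D, G} and column 1 has {C, F, G}, leaving only E.
Row 1, column 1: row 1 has {A, D, G} and column 1 has {C, E, F, G}, leaving only B.
Row 1, column 2: row 1 has {A, B, D, G} and column 2 has {D, E, F, G}, leaving only C.
Row 2, column 7: row 2 has {A, B, C, D, E, G} and column 7 has {A, G}, leaving only F.
Row 1, column 7: row 1 has {A, B, C, D, G} and column 7 has {A, F, G}, leaving only E.
Row 1, column 5: row 1 has {A, B, C, D, E, G} and column 5 has {B, D, G}, leaving only F.
Row 3, column 1: row 3 has {A, E, F, G} and column 1 has {B, C, E, F, G}, leaving only D.
Row 3, column 2: row 3 has {A, D, E, F, G} and column 2 has {C, D, E, F, G}, leaving only B.
Row 3, column 7: row 3 has {A, B, D, E, F, G} and column 7 has {A, E, F, G}, leaving only C.
Row 4, column 2: row 4 has {E, F, G} and column 2 has {B, C, D, E, F, G}, leaving only A.
Row 4 already has {A, E, F, G} and column 5 already has {B, D, F, G}, so row 4, column 5 must be C.

C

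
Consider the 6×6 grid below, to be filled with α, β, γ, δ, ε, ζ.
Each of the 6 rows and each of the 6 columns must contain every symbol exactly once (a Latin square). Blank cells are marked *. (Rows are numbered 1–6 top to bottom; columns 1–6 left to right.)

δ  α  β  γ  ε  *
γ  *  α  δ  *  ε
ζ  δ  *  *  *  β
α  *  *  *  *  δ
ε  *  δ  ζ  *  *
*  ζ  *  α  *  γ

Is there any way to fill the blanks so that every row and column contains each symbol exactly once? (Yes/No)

Yes

No row or column among the givens repeats a symbol, and propagating forced cells runs into no contradiction.
One valid completion exists (for instance, δ α β γ ε ζ / γ β α δ ζ ε / ζ δ γ ε α β / α ε ζ β γ δ / ε γ δ ζ β α / β ζ ε α δ γ).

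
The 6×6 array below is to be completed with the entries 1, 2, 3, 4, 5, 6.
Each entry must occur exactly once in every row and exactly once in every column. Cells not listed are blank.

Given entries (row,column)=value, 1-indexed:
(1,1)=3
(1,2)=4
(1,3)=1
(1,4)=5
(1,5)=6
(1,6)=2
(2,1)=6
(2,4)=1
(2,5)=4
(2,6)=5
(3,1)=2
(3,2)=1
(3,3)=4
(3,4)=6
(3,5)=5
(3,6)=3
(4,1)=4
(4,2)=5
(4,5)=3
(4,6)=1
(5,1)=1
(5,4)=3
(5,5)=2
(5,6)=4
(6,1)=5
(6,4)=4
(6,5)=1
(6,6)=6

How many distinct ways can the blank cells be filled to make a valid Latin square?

Row 2, column 2: eliminating its row and column leaves {2, 3}.
Row 2, column 3: eliminating its row and column leaves {2, 3}.
Row 4, column 3: eliminating its row and column leaves {2, 6}.
Row 4, column 4: eliminating its row and column leaves {2}.
Row 5, column 2: eliminating its row and column leaves {6}.
Row 5, column 3: eliminating its row and column leaves {5, 6}.
Row 6, column 2: eliminating its row and column leaves {2, 3}.
Row 6, column 3: eliminating its row and column leaves {2, 3}.
Enumerating the assignments across these blanks that avoid any row or column repeat gives 2 completions.

2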